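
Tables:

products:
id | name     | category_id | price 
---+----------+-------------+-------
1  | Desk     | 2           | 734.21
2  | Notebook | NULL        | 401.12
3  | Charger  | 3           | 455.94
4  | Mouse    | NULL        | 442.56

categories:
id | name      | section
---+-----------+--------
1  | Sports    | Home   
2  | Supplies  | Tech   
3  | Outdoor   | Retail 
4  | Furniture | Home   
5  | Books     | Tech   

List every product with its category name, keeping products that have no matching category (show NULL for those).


LEFT JOIN keeps every row from products (the left table); where category_id has no match in categories, the category columns become NULL. Walk through each product:
  - product 1 (Desk): category_id=2 -> matches Supplies
  - product 2 (Notebook): category_id=NULL, no match -> kept with NULL
  - product 3 (Charger): category_id=3 -> matches Outdoor
  - product 4 (Mouse): category_id=NULL, no match -> kept with NULL
All 4 rows appear; 2 have NULL category.

SQL:
SELECT a.name, b.name AS category
FROM products a
LEFT JOIN categories b ON a.category_id = b.id

Result:
name     | category
---------+---------
Desk     | Supplies
Notebook | NULL    
Charger  | Outdoor 
Mouse    | NULL    


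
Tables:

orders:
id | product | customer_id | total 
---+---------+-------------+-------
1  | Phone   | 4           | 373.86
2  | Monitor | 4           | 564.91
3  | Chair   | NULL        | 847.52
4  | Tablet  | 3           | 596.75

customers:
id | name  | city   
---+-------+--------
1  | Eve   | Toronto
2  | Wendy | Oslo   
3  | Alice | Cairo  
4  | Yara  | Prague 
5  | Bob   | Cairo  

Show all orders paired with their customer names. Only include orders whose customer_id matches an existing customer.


INNER JOIN keeps only orders rows whose customer_id matches an id in customers. Walk through each order:
  - order 1 (Phone): customer_id=4 -> matches Yara
  - order 2 (Monitor): customer_id=4 -> matches Yara
  - order 3 (Chair): customer_id=NULL, no match -> dropped
  - order 4 (Tablet): customer_id=3 -> matches Alice
So 1 of 4 rows is dropped.

SQL:
SELECT a.product, b.name AS customer
FROM orders a
INNER JOIN customers b ON a.customer_id = b.id

Result:
product | customer
--------+---------
Phone   | Yara    
Monitor | Yara    
Tablet  | Alice   


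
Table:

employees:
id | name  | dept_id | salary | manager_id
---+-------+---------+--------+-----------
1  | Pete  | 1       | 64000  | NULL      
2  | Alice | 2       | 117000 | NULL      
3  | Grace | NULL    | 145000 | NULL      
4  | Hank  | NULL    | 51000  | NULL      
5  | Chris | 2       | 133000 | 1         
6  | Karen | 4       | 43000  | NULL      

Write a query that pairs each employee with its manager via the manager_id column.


This is a self-join: employees is joined to a second copy of itself, matching each row's manager_id to another row's id. Use LEFT JOIN so rows with manager_id=NULL are kept.
  - employee 1 (Pete): manager_id=NULL -> NULL
  - employee 2 (Alice): manager_id=NULL -> NULL
  - employee 3 (Grace): manager_id=NULL -> NULL
  - employee 4 (Hank): manager_id=NULL -> NULL
  - employee 5 (Chris): manager_id=1 -> Pete
  - employee 6 (Karen): manager_id=NULL -> NULL

SQL:
SELECT a.name AS item, b.name AS manager
FROM employees a
LEFT JOIN employees b ON a.manager_id = b.id

Result:
item  | manager
------+--------
Pete  | NULL   
Alice | NULL   
Grace | NULL   
Hank  | NULL   
Chris | Pete   
Karen | NULL   


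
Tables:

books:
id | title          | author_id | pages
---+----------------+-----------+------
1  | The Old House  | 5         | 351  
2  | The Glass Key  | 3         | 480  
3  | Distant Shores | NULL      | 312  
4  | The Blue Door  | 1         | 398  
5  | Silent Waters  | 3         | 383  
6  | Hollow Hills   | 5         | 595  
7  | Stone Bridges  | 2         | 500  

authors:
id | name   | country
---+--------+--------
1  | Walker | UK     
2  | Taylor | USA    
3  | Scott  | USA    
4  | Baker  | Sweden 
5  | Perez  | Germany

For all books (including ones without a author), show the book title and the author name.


LEFT JOIN keeps every row from books (the left table); where author_id has no match in authors, the author columns become NULL. Walk through each book:
  - book 1 (The Old House): author_id=5 -> matches Perez
  - book 2 (The Glass Key): author_id=3 -> matches Scott
  - book 3 (Distant Shores): author_id=NULL, no match -> kept with NULL
  - book 4 (The Blue Door): author_id=1 -> matches Walker
  - book 5 (Silent Waters): author_id=3 -> matches Scott
  - book 6 (Hollow Hills): author_id=5 -> matches Perez
  - book 7 (Stone Bridges): author_id=2 -> matches Taylor
All 7 rows appear; 1 has NULL author.

SQL:
SELECT a.title, b.name AS author
FROM books a
LEFT JOIN authors b ON a.author_id = b.id

Result:
title          | author
---------------+-------
The Old House  | Perez 
The Glass Key  | Scott 
Distant Shores | NULL  
The Blue Door  | Walker
Silent Waters  | Scott 
Hollow Hills   | Perez 
Stone Bridges  | Taylor


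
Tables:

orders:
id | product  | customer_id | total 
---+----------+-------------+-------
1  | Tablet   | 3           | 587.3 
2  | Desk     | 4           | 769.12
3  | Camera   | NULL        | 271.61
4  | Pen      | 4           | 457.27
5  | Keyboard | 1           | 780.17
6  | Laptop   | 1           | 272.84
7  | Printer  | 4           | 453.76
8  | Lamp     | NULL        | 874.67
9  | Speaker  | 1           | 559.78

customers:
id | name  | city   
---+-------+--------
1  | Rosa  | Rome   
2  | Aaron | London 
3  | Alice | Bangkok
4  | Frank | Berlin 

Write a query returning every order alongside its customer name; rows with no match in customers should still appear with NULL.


LEFT JOIN keeps every row from orders (the left table); where customer_id has no match in customers, the customer columns become NULL. Walk through each order:
  - order 1 (Tablet): customer_id=3 -> matches Alice
  - order 2 (Desk): customer_id=4 -> matches Frank
  - order 3 (Camera): customer_id=NULL, no match -> kept with NULL
  - order 4 (Pen): customer_id=4 -> matches Frank
  - order 5 (Keyboard): customer_id=1 -> matches Rosa
  - order 6 (Laptop): customer_id=1 -> matches Rosa
  - order 7 (Printer): customer_id=4 -> matches Frank
  - order 8 (Lamp): customer_id=NULL, no match -> kept with NULL
  - order 9 (Speaker): customer_id=1 -> matches Rosa
All 9 rows appear; 2 have NULL customer.

SQL:
SELECT a.product, b.name AS customer
FROM orders a
LEFT JOIN customers b ON a.customer_id = b.id

Result:
product  | customer
---------+---------
Tablet   | Alice   
Desk     | Frank   
Camera   | NULL    
Pen      | Frank   
Keyboard | Rosa    
Laptop   | Rosa    
Printer  | Frank   
Lamp     | NULL    
Speaker  | Rosa    


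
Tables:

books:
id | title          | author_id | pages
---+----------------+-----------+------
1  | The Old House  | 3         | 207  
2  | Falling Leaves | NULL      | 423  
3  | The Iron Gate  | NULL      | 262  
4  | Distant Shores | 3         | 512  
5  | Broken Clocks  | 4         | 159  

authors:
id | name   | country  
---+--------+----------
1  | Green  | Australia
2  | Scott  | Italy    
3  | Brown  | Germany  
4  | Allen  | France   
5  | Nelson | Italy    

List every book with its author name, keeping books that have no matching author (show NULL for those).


LEFT JOIN keeps every row from books (the left table); where author_id has no match in authors, the author columns become NULL. Walk through each book:
  - book 1 (The Old House): author_id=3 -> matches Brown
  - book 2 (Falling Leaves): author_id=NULL, no match -> kept with NULL
  - book 3 (The Iron Gate): author_id=NULL, no match -> kept with NULL
  - book 4 (Distant Shores): author_id=3 -> matches Brown
  - book 5 (Broken Clocks): author_id=4 -> matches Allen
All 5 rows appear; 2 have NULL author.

SQL:
SELECT a.title, b.name AS author
FROM books a
LEFT JOIN authors b ON a.author_id = b.id

Result:
title          | author
---------------+-------
The Old House  | Brown 
Falling Leaves | NULL  
The Iron Gate  | NULL  
Distant Shores | Brown 
Broken Clocks  | Allen 


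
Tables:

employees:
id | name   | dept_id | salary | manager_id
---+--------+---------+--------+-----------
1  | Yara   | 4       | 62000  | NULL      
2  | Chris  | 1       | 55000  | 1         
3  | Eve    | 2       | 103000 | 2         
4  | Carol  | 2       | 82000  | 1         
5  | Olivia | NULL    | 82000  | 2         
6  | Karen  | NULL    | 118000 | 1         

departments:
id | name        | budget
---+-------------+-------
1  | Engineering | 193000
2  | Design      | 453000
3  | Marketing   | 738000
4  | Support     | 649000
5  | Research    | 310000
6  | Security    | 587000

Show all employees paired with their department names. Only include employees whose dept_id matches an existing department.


INNER JOIN keeps only employees rows whose dept_id matches an id in departments. Walk through each employee:
  - employee 1 (Yara): dept_id=4 -> matches Support
  - employee 2 (Chris): dept_id=1 -> matches Engineering
  - employee 3 (Eve): dept_id=2 -> matches Design
  - employee 4 (Carol): dept_id=2 -> matches Design
  - employee 5 (Olivia): dept_id=NULL, no match -> dropped
  - employee 6 (Karen): dept_id=NULL, no match -> dropped
So 2 of 6 rows are dropped.

SQL:
SELECT a.name, b.name AS department
FROM employees a
INNER JOIN departments b ON a.dept_id = b.id

Result:
name  | department 
------+------------
Yara  | Support    
Chris | Engineering
Eve   | Design     
Carol | Design     


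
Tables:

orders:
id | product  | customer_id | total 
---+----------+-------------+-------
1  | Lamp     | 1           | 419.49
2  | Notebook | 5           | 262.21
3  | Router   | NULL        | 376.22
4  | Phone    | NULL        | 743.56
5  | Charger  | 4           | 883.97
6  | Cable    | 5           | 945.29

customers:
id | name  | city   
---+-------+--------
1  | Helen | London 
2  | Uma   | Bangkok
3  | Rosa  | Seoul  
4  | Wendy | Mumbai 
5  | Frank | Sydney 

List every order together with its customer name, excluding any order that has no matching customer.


INNER JOIN keeps only orders rows whose customer_id matches an id in customers. Walk through each order:
  - order 1 (Lamp): customer_id=1 -> matches Helen
  - order 2 (Notebook): customer_id=5 -> matches Frank
  - order 3 (Router): customer_id=NULL, no match -> dropped
  - order 4 (Phone): customer_id=NULL, no match -> dropped
  - order 5 (Charger): customer_id=4 -> matches Wendy
  - order 6 (Cable): customer_id=5 -> matches Frank
So 2 of 6 rows are dropped.

SQL:
SELECT a.product, b.name AS customer
FROM orders a
INNER JOIN customers b ON a.customer_id = b.id

Result:
product  | customer
---------+---------
Lamp     | Helen   
Notebook | Frank   
Charger  | Wendy   
Cable    | Frank   


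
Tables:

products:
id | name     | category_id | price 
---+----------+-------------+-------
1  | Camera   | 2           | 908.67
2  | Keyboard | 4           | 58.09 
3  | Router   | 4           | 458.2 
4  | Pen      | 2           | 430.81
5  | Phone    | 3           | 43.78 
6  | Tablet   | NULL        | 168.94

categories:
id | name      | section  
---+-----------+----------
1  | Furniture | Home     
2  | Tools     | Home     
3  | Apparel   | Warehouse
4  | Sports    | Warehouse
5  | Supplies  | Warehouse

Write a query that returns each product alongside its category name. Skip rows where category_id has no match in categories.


INNER JOIN keeps only products rows whose category_id matches an id in categories. Walk through each product:
  - product 1 (Camera): category_id=2 -> matches Tools
  - product 2 (Keyboard): category_id=4 -> matches Sports
  - product 3 (Router): category_id=4 -> matches Sports
  - product 4 (Pen): category_id=2 -> matches Tools
  - product 5 (Phone): category_id=3 -> matches Apparel
  - product 6 (Tablet): category_id=NULL, no match -> dropped
So 1 of 6 rows is dropped.

SQL:
SELECT a.name, b.name AS category
FROM products a
INNER JOIN categories b ON a.category_id = b.id

Result:
name     | category
---------+---------
Camera   | Tools   
Keyboard | Sports  
Router   | Sports  
Pen      | Tools   
Phone    | Apparel 


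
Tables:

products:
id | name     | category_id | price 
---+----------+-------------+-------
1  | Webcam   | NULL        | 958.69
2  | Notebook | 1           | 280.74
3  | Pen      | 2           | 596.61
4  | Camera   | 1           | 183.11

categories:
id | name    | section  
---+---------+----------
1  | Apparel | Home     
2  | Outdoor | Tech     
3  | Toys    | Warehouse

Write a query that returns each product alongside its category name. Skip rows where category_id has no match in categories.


INNER JOIN keeps only products rows whose category_id matches an id in categories. Walk through each product:
  - product 1 (Webcam): category_id=NULL, no match -> dropped
  - product 2 (Notebook): category_id=1 -> matches Apparel
  - product 3 (Pen): category_id=2 -> matches Outdoor
  - product 4 (Camera): category_id=1 -> matches Apparel
So 1 of 4 rows is dropped.

SQL:
SELECT a.name, b.name AS category
FROM products a
INNER JOIN categories b ON a.category_id = b.id

Result:
name     | category
---------+---------
Notebook | Apparel 
Pen      | Outdoor 
Camera   | Apparel 


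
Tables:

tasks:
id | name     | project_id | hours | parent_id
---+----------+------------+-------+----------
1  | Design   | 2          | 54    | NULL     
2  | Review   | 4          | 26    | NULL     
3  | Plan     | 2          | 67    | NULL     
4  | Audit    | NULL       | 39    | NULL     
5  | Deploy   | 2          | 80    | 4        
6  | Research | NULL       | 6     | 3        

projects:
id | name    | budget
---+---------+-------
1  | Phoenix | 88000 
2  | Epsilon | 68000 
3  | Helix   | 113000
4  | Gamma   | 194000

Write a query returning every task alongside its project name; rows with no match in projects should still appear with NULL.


LEFT JOIN keeps every row from tasks (the left table); where project_id has no match in projects, the project columns become NULL. Walk through each task:
  - task 1 (Design): project_id=2 -> matches Epsilon
  - task 2 (Review): project_id=4 -> matches Gamma
  - task 3 (Plan): project_id=2 -> matches Epsilon
  - task 4 (Audit): project_id=NULL, no match -> kept with NULL
  - task 5 (Deploy): project_id=2 -> matches Epsilon
  - task 6 (Research): project_id=NULL, no match -> kept with NULL
All 6 rows appear; 2 have NULL project.

SQL:
SELECT a.name, b.name AS project
FROM tasks a
LEFT JOIN projects b ON a.project_id = b.id

Result:
name     | project
---------+--------
Design   | Epsilon
Review   | Gamma  
Plan     | Epsilon
Audit    | NULL   
Deploy   | Epsilon
Research | NULL   


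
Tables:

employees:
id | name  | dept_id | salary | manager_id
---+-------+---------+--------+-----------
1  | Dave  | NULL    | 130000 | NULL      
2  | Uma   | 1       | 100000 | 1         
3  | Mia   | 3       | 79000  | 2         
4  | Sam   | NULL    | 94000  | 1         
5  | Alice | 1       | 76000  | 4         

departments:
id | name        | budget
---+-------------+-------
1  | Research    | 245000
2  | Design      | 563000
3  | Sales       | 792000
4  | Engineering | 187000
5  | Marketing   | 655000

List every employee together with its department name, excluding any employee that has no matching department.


INNER JOIN keeps only employees rows whose dept_id matches an id in departments. Walk through each employee:
  - employee 1 (Dave): dept_id=NULL, no match -> dropped
  - employee 2 (Uma): dept_id=1 -> matches Research
  - employee 3 (Mia): dept_id=3 -> matches Sales
  - employee 4 (Sam): dept_id=NULL, no match -> dropped
  - employee 5 (Alice): dept_id=1 -> matches Research
So 2 of 5 rows are dropped.

SQL:
SELECT a.name, b.name AS department
FROM employees a
INNER JOIN departments b ON a.dept_id = b.id

Result:
name  | department
------+-----------
Uma   | Research  
Mia   | Sales     
Alice | Research  


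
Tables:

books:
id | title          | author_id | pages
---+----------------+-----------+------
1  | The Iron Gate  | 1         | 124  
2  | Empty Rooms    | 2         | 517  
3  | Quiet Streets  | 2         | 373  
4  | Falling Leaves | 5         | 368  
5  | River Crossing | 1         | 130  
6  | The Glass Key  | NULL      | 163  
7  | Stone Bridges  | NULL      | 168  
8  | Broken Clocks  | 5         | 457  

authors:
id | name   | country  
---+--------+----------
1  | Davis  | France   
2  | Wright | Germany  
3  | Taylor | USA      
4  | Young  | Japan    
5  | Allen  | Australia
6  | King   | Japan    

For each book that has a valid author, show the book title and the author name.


INNER JOIN keeps only books rows whose author_id matches an id in authors. Walk through each book:
  - book 1 (The Iron Gate): author_id=1 -> matches Davis
  - book 2 (Empty Rooms): author_id=2 -> matches Wright
  - book 3 (Quiet Streets): author_id=2 -> matches Wright
  - book 4 (Falling Leaves): author_id=5 -> matches Allen
  - book 5 (River Crossing): author_id=1 -> matches Davis
  - book 6 (The Glass Key): author_id=NULL, no match -> dropped
  - book 7 (Stone Bridges): author_id=NULL, no match -> dropped
  - book 8 (Broken Clocks): author_id=5 -> matches Allen
So 2 of 8 rows are dropped.

SQL:
SELECT a.title, b.name AS author
FROM books a
INNER JOIN authors b ON a.author_id = b.id

Result:
title          | author
---------------+-------
The Iron Gate  | Davis 
Empty Rooms    | Wright
Quiet Streets  | Wright
Falling Leaves | Allen 
River Crossing | Davis 
Broken Clocks  | Allen 


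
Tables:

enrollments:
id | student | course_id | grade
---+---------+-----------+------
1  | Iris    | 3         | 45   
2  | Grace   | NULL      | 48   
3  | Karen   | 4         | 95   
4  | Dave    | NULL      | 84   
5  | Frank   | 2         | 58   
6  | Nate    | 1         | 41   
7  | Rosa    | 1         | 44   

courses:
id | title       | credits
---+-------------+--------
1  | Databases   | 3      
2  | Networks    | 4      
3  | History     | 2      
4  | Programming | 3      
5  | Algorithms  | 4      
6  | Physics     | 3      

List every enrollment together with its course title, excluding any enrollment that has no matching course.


INNER JOIN keeps only enrollments rows whose course_id matches an id in courses. Walk through each enrollment:
  - enrollment 1 (Iris): course_id=3 -> matches History
  - enrollment 2 (Grace): course_id=NULL, no match -> dropped
  - enrollment 3 (Karen): course_id=4 -> matches Programming
  - enrollment 4 (Dave): course_id=NULL, no match -> dropped
  - enrollment 5 (Frank): course_id=2 -> matches Networks
  - enrollment 6 (Nate): course_id=1 -> matches Databases
  - enrollment 7 (Rosa): course_id=1 -> matches Databases
So 2 of 7 rows are dropped.

SQL:
SELECT a.student, b.title AS course
FROM enrollments a
INNER JOIN courses b ON a.course_id = b.id

Result:
student | course     
--------+------------
Iris    | History    
Karen   | Programming
Frank   | Networks   
Nate    | Databases  
Rosa    | Databases  


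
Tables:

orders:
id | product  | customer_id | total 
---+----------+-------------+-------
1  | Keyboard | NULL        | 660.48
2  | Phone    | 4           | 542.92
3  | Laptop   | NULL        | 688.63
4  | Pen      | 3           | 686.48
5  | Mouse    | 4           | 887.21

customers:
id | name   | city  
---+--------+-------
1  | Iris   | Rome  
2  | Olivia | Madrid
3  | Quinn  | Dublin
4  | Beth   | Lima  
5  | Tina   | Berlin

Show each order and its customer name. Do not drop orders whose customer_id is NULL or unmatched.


LEFT JOIN keeps every row from orders (the left table); where customer_id has no match in customers, the customer columns become NULL. Walk through each order:
  - order 1 (Keyboard): customer_id=NULL, no match -> kept with NULL
  - order 2 (Phone): customer_id=4 -> matches Beth
  - order 3 (Laptop): customer_id=NULL, no match -> kept with NULL
  - order 4 (Pen): customer_id=3 -> matches Quinn
  - order 5 (Mouse): customer_id=4 -> matches Beth
All 5 rows appear; 2 have NULL customer.

SQL:
SELECT a.product, b.name AS customer
FROM orders a
LEFT JOIN customers b ON a.customer_id = b.id

Result:
product  | customer
---------+---------
Keyboard | NULL    
Phone    | Beth    
Laptop   | NULL    
Pen      | Quinn   
Mouse    | Beth    


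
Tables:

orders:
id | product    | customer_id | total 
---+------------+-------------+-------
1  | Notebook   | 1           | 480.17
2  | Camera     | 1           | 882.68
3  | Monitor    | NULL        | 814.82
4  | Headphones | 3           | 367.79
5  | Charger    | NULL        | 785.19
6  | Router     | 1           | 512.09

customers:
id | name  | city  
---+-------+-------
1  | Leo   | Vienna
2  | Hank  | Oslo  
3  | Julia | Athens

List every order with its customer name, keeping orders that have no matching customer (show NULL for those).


LEFT JOIN keeps every row from orders (the left table); where customer_id has no match in customers, the customer columns become NULL. Walk through each order:
  - order 1 (Notebook): customer_id=1 -> matches Leo
  - order 2 (Camera): customer_id=1 -> matches Leo
  - order 3 (Monitor): customer_id=NULL, no match -> kept with NULL
  - order 4 (Headphones): customer_id=3 -> matches Julia
  - order 5 (Charger): customer_id=NULL, no match -> kept with NULL
  - order 6 (Router): customer_id=1 -> matches Leo
All 6 rows appear; 2 have NULL customer.

SQL:
SELECT a.product, b.name AS customer
FROM orders a
LEFT JOIN customers b ON a.customer_id = b.id

Result:
product    | customer
-----------+---------
Notebook   | Leo     
Camera     | Leo     
Monitor    | NULL    
Headphones | Julia   
Charger    | NULL    
Router     | Leo     


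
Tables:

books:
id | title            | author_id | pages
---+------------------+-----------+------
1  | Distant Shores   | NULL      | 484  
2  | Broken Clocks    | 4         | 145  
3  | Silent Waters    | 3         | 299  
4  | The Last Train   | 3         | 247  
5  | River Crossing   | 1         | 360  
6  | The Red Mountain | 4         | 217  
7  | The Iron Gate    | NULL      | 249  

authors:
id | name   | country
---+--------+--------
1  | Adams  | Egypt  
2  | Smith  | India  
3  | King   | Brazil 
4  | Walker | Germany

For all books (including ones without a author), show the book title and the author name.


LEFT JOIN keeps every row from books (the left table); where author_id has no match in authors, the author columns become NULL. Walk through each book:
  - book 1 (Distant Shores): author_id=NULL, no match -> kept with NULL
  - book 2 (Broken Clocks): author_id=4 -> matches Walker
  - book 3 (Silent Waters): author_id=3 -> matches King
  - book 4 (The Last Train): author_id=3 -> matches King
  - book 5 (River Crossing): author_id=1 -> matches Adams
  - book 6 (The Red Mountain): author_id=4 -> matches Walker
  - book 7 (The Iron Gate): author_id=NULL, no match -> kept with NULL
All 7 rows appear; 2 have NULL author.

SQL:
SELECT a.title, b.name AS author
FROM books a
LEFT JOIN authors b ON a.author_id = b.id

Result:
title            | author
-----------------+-------
Distant Shores   | NULL  
Broken Clocks    | Walker
Silent Waters    | King  
The Last Train   | King  
River Crossing   | Adams 
The Red Mountain | Walker
The Iron Gate    | NULL  


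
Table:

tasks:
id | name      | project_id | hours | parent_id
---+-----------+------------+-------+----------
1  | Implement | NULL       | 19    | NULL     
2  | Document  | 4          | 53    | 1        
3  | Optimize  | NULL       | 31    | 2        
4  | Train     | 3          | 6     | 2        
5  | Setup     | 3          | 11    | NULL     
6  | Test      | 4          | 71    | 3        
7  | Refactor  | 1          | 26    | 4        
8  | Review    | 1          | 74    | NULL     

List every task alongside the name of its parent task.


This is a self-join: tasks is joined to a second copy of itself, matching each row's parent_id to another row's id. Use LEFT JOIN so rows with parent_id=NULL are kept.
  - task 1 (Implement): parent_id=NULL -> NULL
  - task 2 (Document): parent_id=1 -> Implement
  - task 3 (Optimize): parent_id=2 -> Document
  - task 4 (Train): parent_id=2 -> Document
  - task 5 (Setup): parent_id=NULL -> NULL
  - task 6 (Test): parent_id=3 -> Optimize
  - task 7 (Refactor): parent_id=4 -> Train
  - task 8 (Review): parent_id=NULL -> NULL

SQL:
SELECT a.name AS item, b.name AS parent
FROM tasks a
LEFT JOIN tasks b ON a.parent_id = b.id

Result:
item      | parent   
----------+----------
Implement | NULL     
Document  | Implement
Optimize  | Document 
Train     | Document 
Setup     | NULL     
Test      | Optimize 
Refactor  | Train    
Review    | NULL     


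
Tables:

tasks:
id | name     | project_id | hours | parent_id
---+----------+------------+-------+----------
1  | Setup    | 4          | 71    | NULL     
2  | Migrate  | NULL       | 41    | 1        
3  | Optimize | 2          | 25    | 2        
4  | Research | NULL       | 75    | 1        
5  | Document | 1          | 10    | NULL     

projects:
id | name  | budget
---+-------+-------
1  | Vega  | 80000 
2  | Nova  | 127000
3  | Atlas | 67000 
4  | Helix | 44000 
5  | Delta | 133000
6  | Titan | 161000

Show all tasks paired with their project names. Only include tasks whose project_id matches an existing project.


INNER JOIN keeps only tasks rows whose project_id matches an id in projects. Walk through each task:
  - task 1 (Setup): project_id=4 -> matches Helix
  - task 2 (Migrate): project_id=NULL, no match -> dropped
  - task 3 (Optimize): project_id=2 -> matches Nova
  - task 4 (Research): project_id=NULL, no match -> dropped
  - task 5 (Document): project_id=1 -> matches Vega
So 2 of 5 rows are dropped.

SQL:
SELECT a.name, b.name AS project
FROM tasks a
INNER JOIN projects b ON a.project_id = b.id

Result:
name     | project
---------+--------
Setup    | Helix  
Optimize | Nova   
Document | Vega   


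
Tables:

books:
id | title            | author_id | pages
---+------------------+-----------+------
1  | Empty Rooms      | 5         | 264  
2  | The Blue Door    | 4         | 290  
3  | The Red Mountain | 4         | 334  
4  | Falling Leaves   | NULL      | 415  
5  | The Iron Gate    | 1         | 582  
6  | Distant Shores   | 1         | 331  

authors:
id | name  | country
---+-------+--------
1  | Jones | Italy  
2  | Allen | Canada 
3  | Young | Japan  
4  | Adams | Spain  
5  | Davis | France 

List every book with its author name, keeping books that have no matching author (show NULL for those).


LEFT JOIN keeps every row from books (the left table); where author_id has no match in authors, the author columns become NULL. Walk through each book:
  - book 1 (Empty Rooms): author_id=5 -> matches Davis
  - book 2 (The Blue Door): author_id=4 -> matches Adams
  - book 3 (The Red Mountain): author_id=4 -> matches Adams
  - book 4 (Falling Leaves): author_id=NULL, no match -> kept with NULL
  - book 5 (The Iron Gate): author_id=1 -> matches Jones
  - book 6 (Distant Shores): author_id=1 -> matches Jones
All 6 rows appear; 1 has NULL author.

SQL:
SELECT a.title, b.name AS author
FROM books a
LEFT JOIN authors b ON a.author_id = b.id

Result:
title            | author
-----------------+-------
Empty Rooms      | Davis 
The Blue Door    | Adams 
The Red Mountain | Adams 
Falling Leaves   | NULL  
The Iron Gate    | Jones 
Distant Shores   | Jones 


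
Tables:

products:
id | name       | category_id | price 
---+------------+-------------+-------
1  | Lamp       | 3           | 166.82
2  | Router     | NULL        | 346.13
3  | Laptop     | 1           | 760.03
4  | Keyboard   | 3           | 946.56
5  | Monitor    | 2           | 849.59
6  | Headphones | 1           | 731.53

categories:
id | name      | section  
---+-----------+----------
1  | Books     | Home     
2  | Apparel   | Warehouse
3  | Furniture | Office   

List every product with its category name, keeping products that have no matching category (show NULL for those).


LEFT JOIN keeps every row from products (the left table); where category_id has no match in categories, the category columns become NULL. Walk through each product:
  - product 1 (Lamp): category_id=3 -> matches Furniture
  - product 2 (Router): category_id=NULL, no match -> kept with NULL
  - product 3 (Laptop): category_id=1 -> matches Books
  - product 4 (Keyboard): category_id=3 -> matches Furniture
  - product 5 (Monitor): category_id=2 -> matches Apparel
  - product 6 (Headphones): category_id=1 -> matches Books
All 6 rows appear; 1 has NULL category.

SQL:
SELECT a.name, b.name AS category
FROM products a
LEFT JOIN categories b ON a.category_id = b.id

Result:
name       | category 
-----------+----------
Lamp       | Furniture
Router     | NULL     
Laptop     | Books    
Keyboard   | Furniture
Monitor    | Apparel  
Headphones | Books    


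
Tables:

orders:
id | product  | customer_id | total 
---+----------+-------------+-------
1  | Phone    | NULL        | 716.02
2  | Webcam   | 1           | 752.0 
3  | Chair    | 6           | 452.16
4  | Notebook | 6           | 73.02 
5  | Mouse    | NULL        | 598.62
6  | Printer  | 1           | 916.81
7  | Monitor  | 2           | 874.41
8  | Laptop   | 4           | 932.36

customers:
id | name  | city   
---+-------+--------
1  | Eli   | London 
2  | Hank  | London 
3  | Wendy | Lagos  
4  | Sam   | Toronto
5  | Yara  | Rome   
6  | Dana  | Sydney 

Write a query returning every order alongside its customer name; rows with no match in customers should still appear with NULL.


LEFT JOIN keeps every row from orders (the left table); where customer_id has no match in customers, the customer columns become NULL. Walk through each order:
  - order 1 (Phone): customer_id=NULL, no match -> kept with NULL
  - order 2 (Webcam): customer_id=1 -> matches Eli
  - order 3 (Chair): customer_id=6 -> matches Dana
  - order 4 (Notebook): customer_id=6 -> matches Dana
  - order 5 (Mouse): customer_id=NULL, no match -> kept with NULL
  - order 6 (Printer): customer_id=1 -> matches Eli
  - order 7 (Monitor): customer_id=2 -> matches Hank
  - order 8 (Laptop): customer_id=4 -> matches Sam
All 8 rows appear; 2 have NULL customer.

SQL:
SELECT a.product, b.name AS customer
FROM orders a
LEFT JOIN customers b ON a.customer_id = b.id

Result:
product  | customer
---------+---------
Phone    | NULL    
Webcam   | Eli     
Chair    | Dana    
Notebook | Dana    
Mouse    | NULL    
Printer  | Eli     
Monitor  | Hank    
Laptop   | Sam     


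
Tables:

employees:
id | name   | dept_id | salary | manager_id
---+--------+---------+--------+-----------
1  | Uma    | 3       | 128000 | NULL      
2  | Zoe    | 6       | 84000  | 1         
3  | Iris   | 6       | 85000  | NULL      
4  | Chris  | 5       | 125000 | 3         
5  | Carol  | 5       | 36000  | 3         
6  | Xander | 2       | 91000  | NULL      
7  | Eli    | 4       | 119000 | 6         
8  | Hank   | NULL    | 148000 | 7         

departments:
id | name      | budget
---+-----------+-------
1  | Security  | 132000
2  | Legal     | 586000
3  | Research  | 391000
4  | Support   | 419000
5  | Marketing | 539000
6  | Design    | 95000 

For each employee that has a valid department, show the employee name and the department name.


INNER JOIN keeps only employees rows whose dept_id matches an id in departments. Walk through each employee:
  - employee 1 (Uma): dept_id=3 -> matches Research
  - employee 2 (Zoe): dept_id=6 -> matches Design
  - employee 3 (Iris): dept_id=6 -> matches Design
  - employee 4 (Chris): dept_id=5 -> matches Marketing
  - employee 5 (Carol): dept_id=5 -> matches Marketing
  - employee 6 (Xander): dept_id=2 -> matches Legal
  - employee 7 (Eli): dept_id=4 -> matches Support
  - employee 8 (Hank): dept_id=NULL, no match -> dropped
So 1 of 8 rows is dropped.

SQL:
SELECT a.name, b.name AS department
FROM employees a
INNER JOIN departments b ON a.dept_id = b.id

Result:
name   | department
-------+-----------
Uma    | Research  
Zoe    | Design    
Iris   | Design    
Chris  | Marketing 
Carol  | Marketing 
Xander | Legal     
Eli    | Support   


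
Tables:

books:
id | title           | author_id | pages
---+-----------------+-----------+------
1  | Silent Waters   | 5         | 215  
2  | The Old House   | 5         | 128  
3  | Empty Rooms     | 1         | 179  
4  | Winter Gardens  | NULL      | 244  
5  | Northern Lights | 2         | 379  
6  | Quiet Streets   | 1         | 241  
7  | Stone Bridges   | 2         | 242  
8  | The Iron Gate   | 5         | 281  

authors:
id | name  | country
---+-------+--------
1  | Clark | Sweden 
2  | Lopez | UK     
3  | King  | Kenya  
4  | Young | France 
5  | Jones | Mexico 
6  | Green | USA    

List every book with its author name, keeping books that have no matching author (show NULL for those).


LEFT JOIN keeps every row from books (the left table); where author_id has no match in authors, the author columns become NULL. Walk through each book:
  - book 1 (Silent Waters): author_id=5 -> matches Jones
  - book 2 (The Old House): author_id=5 -> matches Jones
  - book 3 (Empty Rooms): author_id=1 -> matches Clark
  - book 4 (Winter Gardens): author_id=NULL, no match -> kept with NULL
  - book 5 (Northern Lights): author_id=2 -> matches Lopez
  - book 6 (Quiet Streets): author_id=1 -> matches Clark
  - book 7 (Stone Bridges): author_id=2 -> matches Lopez
  - book 8 (The Iron Gate): author_id=5 -> matches Jones
All 8 rows appear; 1 has NULL author.

SQL:
SELECT a.title, b.name AS author
FROM books a
LEFT JOIN authors b ON a.author_id = b.id

Result:
title           | author
----------------+-------
Silent Waters   | Jones 
The Old House   | Jones 
Empty Rooms     | Clark 
Winter Gardens  | NULL  
Northern Lights | Lopez 
Quiet Streets   | Clark 
Stone Bridges   | Lopez 
The Iron Gate   | Jones 


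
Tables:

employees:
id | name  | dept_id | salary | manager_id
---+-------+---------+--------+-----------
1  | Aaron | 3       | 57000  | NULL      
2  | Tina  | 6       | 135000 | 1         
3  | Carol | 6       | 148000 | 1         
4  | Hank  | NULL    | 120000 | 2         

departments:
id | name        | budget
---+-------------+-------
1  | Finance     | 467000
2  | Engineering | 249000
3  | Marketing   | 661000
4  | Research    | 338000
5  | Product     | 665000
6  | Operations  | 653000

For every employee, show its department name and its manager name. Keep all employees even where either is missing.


Two LEFT JOINs from the same base table employees: one to departments via dept_id, one to employees itself via manager_id. Both are LEFT so every employee is preserved.
Match against departments:
  - employee 1 (Aaron): dept_id=3 -> matches Marketing
  - employee 2 (Tina): dept_id=6 -> matches Operations
  - employee 3 (Carol): dept_id=6 -> matches Operations
  - employee 4 (Hank): dept_id=NULL, no match -> kept with NULL
Match against employees (self):
  - employee 1 (Aaron): manager_id=NULL -> NULL
  - employee 2 (Tina): manager_id=1 -> Aaron
  - employee 3 (Carol): manager_id=1 -> Aaron
  - employee 4 (Hank): manager_id=2 -> Tina

SQL:
SELECT a.name, b.name AS department, c.name AS manager
FROM employees a
LEFT JOIN departments b ON a.dept_id = b.id
LEFT JOIN employees c ON a.manager_id = c.id

Result:
name  | department | manager
------+------------+--------
Aaron | Marketing  | NULL   
Tina  | Operations | Aaron  
Carol | Operations | Aaron  
Hank  | NULL       | Tina   


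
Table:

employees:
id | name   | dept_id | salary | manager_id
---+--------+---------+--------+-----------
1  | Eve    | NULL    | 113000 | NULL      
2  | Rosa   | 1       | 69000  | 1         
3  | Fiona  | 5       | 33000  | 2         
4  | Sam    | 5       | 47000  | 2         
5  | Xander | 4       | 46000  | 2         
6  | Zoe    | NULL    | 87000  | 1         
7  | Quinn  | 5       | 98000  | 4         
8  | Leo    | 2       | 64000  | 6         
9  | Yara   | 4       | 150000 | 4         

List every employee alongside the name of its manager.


This is a self-join: employees is joined to a second copy of itself, matching each row's manager_id to another row's id. Use LEFT JOIN so rows with manager_id=NULL are kept.
  - employee 1 (Eve): manager_id=NULL -> NULL
  - employee 2 (Rosa): manager_id=1 -> Eve
  - employee 3 (Fiona): manager_id=2 -> Rosa
  - employee 4 (Sam): manager_id=2 -> Rosa
  - employee 5 (Xander): manager_id=2 -> Rosa
  - employee 6 (Zoe): manager_id=1 -> Eve
  - employee 7 (Quinn): manager_id=4 -> Sam
  - employee 8 (Leo): manager_id=6 -> Zoe
  - employee 9 (Yara): manager_id=4 -> Sam

SQL:
SELECT a.name AS item, b.name AS manager
FROM employees a
LEFT JOIN employees b ON a.manager_id = b.id

Result:
item   | manager
-------+--------
Eve    | NULL   
Rosa   | Eve    
Fiona  | Rosa   
Sam    | Rosa   
Xander | Rosa   
Zoe    | Eve    
Quinn  | Sam    
Leo    | Zoe    
Yara   | Sam    


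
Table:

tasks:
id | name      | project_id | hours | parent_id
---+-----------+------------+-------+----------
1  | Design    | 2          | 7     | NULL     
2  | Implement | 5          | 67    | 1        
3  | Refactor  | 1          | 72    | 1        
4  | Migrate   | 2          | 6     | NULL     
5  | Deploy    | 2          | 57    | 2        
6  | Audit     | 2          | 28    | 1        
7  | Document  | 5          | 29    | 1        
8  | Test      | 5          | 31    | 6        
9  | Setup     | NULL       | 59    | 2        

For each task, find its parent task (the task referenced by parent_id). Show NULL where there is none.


This is a self-join: tasks is joined to a second copy of itself, matching each row's parent_id to another row's id. Use LEFT JOIN so rows with parent_id=NULL are kept.
  - task 1 (Design): parent_id=NULL -> NULL
  - task 2 (Implement): parent_id=1 -> Design
  - task 3 (Refactor): parent_id=1 -> Design
  - task 4 (Migrate): parent_id=NULL -> NULL
  - task 5 (Deploy): parent_id=2 -> Implement
  - task 6 (Audit): parent_id=1 -> Design
  - task 7 (Document): parent_id=1 -> Design
  - task 8 (Test): parent_id=6 -> Audit
  - task 9 (Setup): parent_id=2 -> Implement

SQL:
SELECT a.name AS item, b.name AS parent
FROM tasks a
LEFT JOIN tasks b ON a.parent_id = b.id

Result:
item      | parent   
----------+----------
Design    | NULL     
Implement | Design   
Refactor  | Design   
Migrate   | NULL     
Deploy    | Implement
Audit     | Design   
Document  | Design   
Test      | Audit    
Setup     | Implement


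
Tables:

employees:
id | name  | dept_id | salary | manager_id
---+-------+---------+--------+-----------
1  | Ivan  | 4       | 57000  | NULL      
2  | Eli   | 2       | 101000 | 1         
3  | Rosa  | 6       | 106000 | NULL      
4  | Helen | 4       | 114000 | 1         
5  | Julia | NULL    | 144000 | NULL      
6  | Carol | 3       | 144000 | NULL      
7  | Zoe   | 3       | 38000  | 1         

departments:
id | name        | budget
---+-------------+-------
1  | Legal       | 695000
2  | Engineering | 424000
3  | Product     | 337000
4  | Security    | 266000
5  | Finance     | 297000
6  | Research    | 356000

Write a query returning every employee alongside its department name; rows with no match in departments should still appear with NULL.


LEFT JOIN keeps every row from employees (the left table); where dept_id has no match in departments, the department columns become NULL. Walk through each employee:
  - employee 1 (Ivan): dept_id=4 -> matches Security
  - employee 2 (Eli): dept_id=2 -> matches Engineering
  - employee 3 (Rosa): dept_id=6 -> matches Research
  - employee 4 (Helen): dept_id=4 -> matches Security
  - employee 5 (Julia): dept_id=NULL, no match -> kept with NULL
  - employee 6 (Carol): dept_id=3 -> matches Product
  - employee 7 (Zoe): dept_id=3 -> matches Product
All 7 rows appear; 1 has NULL department.

SQL:
SELECT a.name, b.name AS department
FROM employees a
LEFT JOIN departments b ON a.dept_id = b.id

Result:
name  | department 
------+------------
Ivan  | Security   
Eli   | Engineering
Rosa  | Research   
Helen | Security   
Julia | NULL       
Carol | Product    
Zoe   | Product    


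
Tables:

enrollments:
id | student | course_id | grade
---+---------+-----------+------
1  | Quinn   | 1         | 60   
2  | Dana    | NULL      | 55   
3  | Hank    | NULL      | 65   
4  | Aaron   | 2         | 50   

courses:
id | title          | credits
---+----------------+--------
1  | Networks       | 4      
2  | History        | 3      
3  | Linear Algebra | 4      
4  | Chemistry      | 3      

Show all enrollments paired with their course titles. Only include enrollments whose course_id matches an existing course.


INNER JOIN keeps only enrollments rows whose course_id matches an id in courses. Walk through each enrollment:
  - enrollment 1 (Quinn): course_id=1 -> matches Networks
  - enrollment 2 (Dana): course_id=NULL, no match -> dropped
  - enrollment 3 (Hank): course_id=NULL, no match -> dropped
  - enrollment 4 (Aaron): course_id=2 -> matches History
So 2 of 4 rows are dropped.

SQL:
SELECT a.student, b.title AS course
FROM enrollments a
INNER JOIN courses b ON a.course_id = b.id

Result:
student | course  
--------+---------
Quinn   | Networks
Aaron   | History 
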